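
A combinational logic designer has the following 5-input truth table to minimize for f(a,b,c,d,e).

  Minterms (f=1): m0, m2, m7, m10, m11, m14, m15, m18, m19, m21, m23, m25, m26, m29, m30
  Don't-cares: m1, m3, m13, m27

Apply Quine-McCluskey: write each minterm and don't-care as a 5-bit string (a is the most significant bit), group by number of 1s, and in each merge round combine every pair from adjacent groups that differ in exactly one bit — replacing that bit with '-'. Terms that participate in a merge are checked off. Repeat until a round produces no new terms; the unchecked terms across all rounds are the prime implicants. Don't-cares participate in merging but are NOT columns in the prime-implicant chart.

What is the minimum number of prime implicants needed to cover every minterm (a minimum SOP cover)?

size-2^0 implicants → 00000(✓)  00001(✓)  00010(✓)  00011(✓)  00111(✓)  01010(✓)  01011(✓)  01101(✓)  01110(✓)  01111(✓)  10010(✓)  10011(✓)  10101(✓)  10111(✓)  11001(✓)  11010(✓)  11011(✓)  11101(✓)  11110(✓)
size-2^1 implicants → -0010(✓)  -0011(✓)  -0111(✓)  -1010(✓)  -1011(✓)  -1101  -1110(✓)  0-010(✓)  0-011(✓)  0-111(✓)  00-11(✓)  000-0(✓)  000-1(✓)  0000-(✓)  0001-(✓)  01-10(✓)  01-11(✓)  0101-(✓)  011-1  0111-(✓)  1-010(✓)  1-011(✓)  1-101  10-11(✓)  1001-(✓)  101-1  11-01  11-10(✓)  110-1  1101-(✓)
size-2^2 implicants → --010(✓)  --011(✓)  -0-11  -001-(✓)  -1-10  -101-(✓)  0--11  0-01-(✓)  000--  01-1-  1-01-(✓)
size-2^3 implicants → --01-
Unchecked terms (primes): --01-, -0-11, -1-10, -1101, 0--11, 000--, 01-1-, 011-1, 1-101, 101-1, 11-01, 110-1
Minterm coverage:
  m0 ⊆ 000-- [E]
  m2 ⊆ --01-,000--
  m7 ⊆ -0-11,0--11
  m10 ⊆ --01-,-1-10,01-1-
  m11 ⊆ --01-,0--11,01-1-
  m14 ⊆ -1-10,01-1-
  m15 ⊆ 0--11,01-1-,011-1
  m18 ⊆ --01- [E]
  m19 ⊆ --01-,-0-11
  m21 ⊆ 1-101,101-1
  m23 ⊆ -0-11,101-1
  m25 ⊆ 11-01,110-1
  m26 ⊆ --01-,-1-10
  m29 ⊆ -1101,1-101,11-01
  m30 ⊆ -1-10 [E]
E = {--01-, -1-10, 000--}
Petrick residual → 0--11, 101-1, 11-01
Cover = c'd + bde' + a'de + a'b'c' + ab'ce + abd'e  |cover|=6

6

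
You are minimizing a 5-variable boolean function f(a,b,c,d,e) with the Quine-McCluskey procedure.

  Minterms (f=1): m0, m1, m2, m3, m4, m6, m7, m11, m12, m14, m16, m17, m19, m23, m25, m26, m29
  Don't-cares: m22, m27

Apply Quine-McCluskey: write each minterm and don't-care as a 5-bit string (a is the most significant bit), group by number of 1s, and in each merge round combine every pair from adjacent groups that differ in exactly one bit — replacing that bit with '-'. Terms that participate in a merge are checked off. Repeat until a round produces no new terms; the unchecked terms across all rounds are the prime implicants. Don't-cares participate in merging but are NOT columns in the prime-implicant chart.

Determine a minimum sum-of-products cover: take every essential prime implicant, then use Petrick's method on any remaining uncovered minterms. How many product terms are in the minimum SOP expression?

Round 0: 00000✓ 00001✓ 00010✓ 00011✓ 00100✓ 00110✓ 00111✓ 01011✓ 01100✓ 01110✓ 10000✓ 10001✓ 10011✓ 10110✓ 10111✓ 11001✓ 11010✓ 11011✓ 11101✓
Round 1: -0000✓ -0001✓ -0011✓ -0110✓ -0111✓ -1011✓ 0-011✓ 0-100✓ 0-110✓ 00-00✓ 00-10✓ 00-11✓ 000-0✓ 000-1✓ 0000-✓ 0001-✓ 001-0✓ 0011-✓ 011-0✓ 1-001✓ 1-011✓ 10-11✓ 100-1✓ 1000-✓ 1011-✓ 11-01 110-1✓ 1101-
Round 2: --011 -0-11 -00-1 -000- -011- 0-1-0 00--0 00-1- 000-- 1-0-1
PIs = {--011, -0-11, -00-1, -000-, -011-, 0-1-0, 00--0, 00-1-, 000--, 1-0-1, 11-01, 1101-}
Coverage chart:
  m0: -000-,00--0,000--
  m1: -00-1,-000-,000--
  m2: 00--0,00-1-,000--
  m3: --011,-0-11,-00-1,00-1-,000--
  m4: 0-1-0,00--0
  m6: -011-,0-1-0,00--0,00-1-
  m7: -0-11,-011-,00-1-
  m11: --011 ←essential
  m12: 0-1-0 ←essential
  m14: 0-1-0 ←essential
  m16: -000- ←essential
  m17: -00-1,-000-,1-0-1
  m19: --011,-0-11,-00-1,1-0-1
  m23: -0-11,-011-
  m25: 1-0-1,11-01
  m26: 1101- ←essential
  m29: 11-01 ←essential
Essential: --011, -000-, 0-1-0, 11-01, 1101-
Petrick residual → -0-11, 00--0
Min cover (7 terms): c'de + b'de + b'c'd' + a'ce' + a'b'e' + abd'e + abc'd

7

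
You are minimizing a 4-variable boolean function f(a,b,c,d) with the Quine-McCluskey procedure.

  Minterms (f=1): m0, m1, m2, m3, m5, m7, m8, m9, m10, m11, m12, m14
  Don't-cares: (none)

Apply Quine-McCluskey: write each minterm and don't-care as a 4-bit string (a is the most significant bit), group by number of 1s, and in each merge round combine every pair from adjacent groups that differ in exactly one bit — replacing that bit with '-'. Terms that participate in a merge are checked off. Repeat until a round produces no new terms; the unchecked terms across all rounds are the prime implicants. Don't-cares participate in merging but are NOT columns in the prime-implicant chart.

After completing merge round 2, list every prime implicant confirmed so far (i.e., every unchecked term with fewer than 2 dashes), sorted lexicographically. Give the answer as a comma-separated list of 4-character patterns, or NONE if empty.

NONE

Round 0: 0000✓ 0001✓ 0010✓ 0011✓ 0101✓ 0111✓ 1000✓ 1001✓ 1010✓ 1011✓ 1100✓ 1110✓
Round 1: -000✓ -001✓ -010✓ -011✓ 0-01✓ 0-11✓ 00-0✓ 00-1✓ 000-✓ 001-✓ 01-1✓ 1-00✓ 1-10✓ 10-0✓ 10-1✓ 100-✓ 101-✓ 11-0✓
Round 2: -0-0✓ -0-1✓ -00-✓ -01-✓ 0--1 00--✓ 1--0 10--✓
Round 3: -0--
PIs = {-0--, 0--1, 1--0}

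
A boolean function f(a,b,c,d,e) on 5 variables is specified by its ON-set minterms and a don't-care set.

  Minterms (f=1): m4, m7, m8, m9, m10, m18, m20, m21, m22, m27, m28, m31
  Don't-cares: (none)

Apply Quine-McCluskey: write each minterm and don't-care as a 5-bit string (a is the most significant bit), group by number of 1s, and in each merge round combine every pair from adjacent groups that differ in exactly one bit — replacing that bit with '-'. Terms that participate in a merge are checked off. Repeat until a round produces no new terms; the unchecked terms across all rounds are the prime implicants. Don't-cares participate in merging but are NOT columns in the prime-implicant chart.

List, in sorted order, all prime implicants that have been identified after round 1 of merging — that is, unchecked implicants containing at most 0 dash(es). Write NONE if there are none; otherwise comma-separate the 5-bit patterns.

00111

Round 0: 00100✓ 00111 01000✓ 01001✓ 01010✓ 10010✓ 10100✓ 10101✓ 10110✓ 11011✓ 11100✓ 11111✓
Round 1: -0100 010-0 0100- 1-100 10-10 101-0 1010- 11-11
PIs = {-0100, 00111, 010-0, 0100-, 1-100, 10-10, 101-0, 1010-, 11-11}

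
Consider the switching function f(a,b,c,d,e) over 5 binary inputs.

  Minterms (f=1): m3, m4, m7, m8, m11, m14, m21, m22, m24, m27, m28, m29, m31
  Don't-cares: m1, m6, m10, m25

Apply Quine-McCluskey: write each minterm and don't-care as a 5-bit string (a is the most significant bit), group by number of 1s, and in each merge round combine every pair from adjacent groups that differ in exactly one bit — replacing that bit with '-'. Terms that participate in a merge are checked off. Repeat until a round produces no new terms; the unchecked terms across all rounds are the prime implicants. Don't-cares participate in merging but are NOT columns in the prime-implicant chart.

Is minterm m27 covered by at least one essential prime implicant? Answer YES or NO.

Round 0: 00001✓ 00011✓ 00100✓ 00110✓ 00111✓ 01000✓ 01010✓ 01011✓ 01110✓ 10101✓ 10110✓ 11000✓ 11001✓ 11011✓ 11100✓ 11101✓ 11111✓
Round 1: -0110 -1000 -1011 0-011 0-110 00-11 000-1 001-0 0011- 01-10 010-0 0101- 1-101 11-00✓ 11-01✓ 11-11✓ 110-1✓ 1100-✓ 111-1✓ 1110-✓
Round 2: 11--1 11-0-
PIs = {-0110, -1000, -1011, 0-011, 0-110, 00-11, 000-1, 001-0, 0011-, 01-10, 010-0, 0101-, 1-101, 11--1, 11-0-}
Coverage chart:
  m3: 0-011,00-11,000-1
  m4: 001-0 ←essential
  m7: 00-11,0011-
  m8: -1000,010-0
  m11: -1011,0-011,0101-
  m14: 0-110,01-10
  m21: 1-101 ←essential
  m22: -0110 ←essential
  m24: -1000,11-0-
  m27: -1011,11--1
  m28: 11-0- ←essential
  m29: 1-101,11--1,11-0-
  m31: 11--1 ←essential
Essential: -0110, 001-0, 1-101, 11--1, 11-0-

YES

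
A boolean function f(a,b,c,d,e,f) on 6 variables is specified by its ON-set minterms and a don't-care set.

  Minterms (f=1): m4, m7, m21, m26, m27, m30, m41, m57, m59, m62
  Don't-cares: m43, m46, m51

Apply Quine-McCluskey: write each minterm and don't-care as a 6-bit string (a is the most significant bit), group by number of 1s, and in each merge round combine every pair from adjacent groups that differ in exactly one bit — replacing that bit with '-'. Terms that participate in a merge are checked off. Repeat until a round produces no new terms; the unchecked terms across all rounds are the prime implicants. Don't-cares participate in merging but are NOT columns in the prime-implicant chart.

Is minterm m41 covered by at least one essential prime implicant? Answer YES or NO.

[col 0] 000100, 000111, 010101, 011010*, 011011*, 011110*, 101001*, 101011*, 101110*, 110011*, 111001*, 111011*, 111110*
[col 1] -11011, -11110, 011-10, 01101-, 1-1001*, 1-1011*, 1-1110, 1010-1*, 11-011, 1110-1*
[col 2] 1-10-1
Prime implicants: -11011, -11110, 000100, 000111, 010101, 011-10, 01101-, 1-10-1, 1-1110, 11-011
PI chart (minterm → PIs covering it):
  4 | 000100  (sole → essential)
  7 | 000111  (sole → essential)
  21 | 010101  (sole → essential)
  26 | 011-10,01101-
  27 | -11011,01101-
  30 | -11110,011-10
  41 | 1-10-1  (sole → essential)
  57 | 1-10-1  (sole → essential)
  59 | -11011,1-10-1,11-011
  62 | -11110,1-1110
Essential prime implicants: 000100, 000111, 010101, 1-10-1

YES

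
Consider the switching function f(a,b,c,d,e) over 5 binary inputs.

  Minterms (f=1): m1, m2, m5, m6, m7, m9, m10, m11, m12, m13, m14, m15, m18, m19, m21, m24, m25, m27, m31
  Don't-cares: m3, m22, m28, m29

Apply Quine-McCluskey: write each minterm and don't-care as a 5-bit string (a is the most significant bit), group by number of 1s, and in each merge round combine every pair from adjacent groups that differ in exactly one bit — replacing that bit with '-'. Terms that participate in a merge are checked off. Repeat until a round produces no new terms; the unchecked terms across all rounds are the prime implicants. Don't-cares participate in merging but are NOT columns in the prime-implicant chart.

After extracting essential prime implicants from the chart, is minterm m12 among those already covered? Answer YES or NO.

[col 0] 00001*, 00010*, 00011*, 00101*, 00110*, 00111*, 01001*, 01010*, 01011*, 01100*, 01101*, 01110*, 01111*, 10010*, 10011*, 10101*, 10110*, 11000*, 11001*, 11011*, 11100*, 11101*, 11111*
[col 1] -0010*, -0011*, -0101*, -0110*, -1001*, -1011*, -1100*, -1101*, -1111*, 0-001*, 0-010*, 0-011*, 0-101*, 0-110*, 0-111*, 00-01*, 00-10*, 00-11*, 000-1*, 0001-*, 001-1*, 0011-*, 01-01*, 01-10*, 01-11*, 010-1*, 0101-*, 011-0*, 011-1*, 0110-*, 0111-*, 1-011*, 1-101*, 10-10*, 1001-*, 11-00*, 11-01*, 11-11*, 110-1*, 1100-*, 111-1*, 1110-*
[col 2] --011, --101, -0-10, -001-, -1-01*, -1-11*, -10-1*, -11-1*, -110-, 0--01*, 0--10*, 0--11*, 0-0-1*, 0-01-*, 0-1-1*, 0-11-*, 00--1*, 00-1-*, 01--1*, 01-1-*, 011--, 11--1*, 11-0-
[col 3] -1--1, 0---1, 0--1-
Prime implicants: --011, --101, -0-10, -001-, -1--1, -110-, 0---1, 0--1-, 011--, 11-0-
PI chart (minterm → PIs covering it):
  1 | 0---1  (sole → essential)
  2 | -0-10,-001-,0--1-
  5 | --101,0---1
  6 | -0-10,0--1-
  7 | 0---1,0--1-
  9 | -1--1,0---1
  10 | 0--1-  (sole → essential)
  11 | --011,-1--1,0---1,0--1-
  12 | -110-,011--
  13 | --101,-1--1,-110-,0---1,011--
  14 | 0--1-,011--
  15 | -1--1,0---1,0--1-,011--
  18 | -0-10,-001-
  19 | --011,-001-
  21 | --101  (sole → essential)
  24 | 11-0-  (sole → essential)
  25 | -1--1,11-0-
  27 | --011,-1--1
  31 | -1--1  (sole → essential)
Essential prime implicants: --101, -1--1, 0---1, 0--1-, 11-0-

NO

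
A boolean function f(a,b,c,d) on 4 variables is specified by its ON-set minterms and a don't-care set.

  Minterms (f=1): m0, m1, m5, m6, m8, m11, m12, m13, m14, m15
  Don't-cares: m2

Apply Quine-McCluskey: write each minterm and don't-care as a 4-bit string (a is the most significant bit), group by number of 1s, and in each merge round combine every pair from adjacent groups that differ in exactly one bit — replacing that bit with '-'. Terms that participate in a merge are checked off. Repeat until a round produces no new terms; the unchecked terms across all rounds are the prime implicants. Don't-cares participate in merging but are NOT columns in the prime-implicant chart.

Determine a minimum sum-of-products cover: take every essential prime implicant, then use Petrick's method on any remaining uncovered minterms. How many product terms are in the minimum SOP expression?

5

Round 0: 0000✓ 0001✓ 0010✓ 0101✓ 0110✓ 1000✓ 1011✓ 1100✓ 1101✓ 1110✓ 1111✓
Round 1: -000 -101 -110 0-01 0-10 00-0 000- 1-00 1-11 11-0✓ 11-1✓ 110-✓ 111-✓
Round 2: 11--
PIs = {-000, -101, -110, 0-01, 0-10, 00-0, 000-, 1-00, 1-11, 11--}
Coverage chart:
  m0: -000,00-0,000-
  m1: 0-01,000-
  m5: -101,0-01
  m6: -110,0-10
  m8: -000,1-00
  m11: 1-11 ←essential
  m12: 1-00,11--
  m13: -101,11--
  m14: -110,11--
  m15: 1-11,11--
Essential: 1-11
Petrick residual → -000, -110, 0-01, 11--
Min cover (5 terms): b'c'd' + bcd' + a'c'd + acd + ab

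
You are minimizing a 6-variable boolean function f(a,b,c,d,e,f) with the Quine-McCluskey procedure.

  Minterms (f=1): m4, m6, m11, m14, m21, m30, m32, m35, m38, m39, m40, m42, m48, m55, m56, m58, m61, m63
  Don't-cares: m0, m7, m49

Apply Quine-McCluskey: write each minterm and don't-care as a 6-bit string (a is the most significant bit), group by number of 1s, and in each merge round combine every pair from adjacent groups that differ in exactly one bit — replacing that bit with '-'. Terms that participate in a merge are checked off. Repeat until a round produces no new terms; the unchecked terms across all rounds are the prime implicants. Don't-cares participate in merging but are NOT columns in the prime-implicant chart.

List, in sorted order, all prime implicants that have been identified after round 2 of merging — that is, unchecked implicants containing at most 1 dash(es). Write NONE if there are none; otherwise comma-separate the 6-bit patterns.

size-2^0 implicants → 000000(✓)  000100(✓)  000110(✓)  000111(✓)  001011  001110(✓)  010101  011110(✓)  100000(✓)  100011(✓)  100110(✓)  100111(✓)  101000(✓)  101010(✓)  110000(✓)  110001(✓)  110111(✓)  111000(✓)  111010(✓)  111101(✓)  111111(✓)
size-2^1 implicants → -00000  -00110(✓)  -00111(✓)  0-1110  00-110  000-00  0001-0  00011-(✓)  1-0000(✓)  1-0111  1-1000(✓)  1-1010(✓)  10-000(✓)  100-11  10011-(✓)  1010-0(✓)  11-000(✓)  11-111  11000-  1110-0(✓)  1111-1
size-2^2 implicants → -0011-  1--000  1-10-0
Unchecked terms (primes): -00000, -0011-, 0-1110, 00-110, 000-00, 0001-0, 001011, 010101, 1--000, 1-0111, 1-10-0, 100-11, 11-111, 11000-, 1111-1

-00000, 0-1110, 00-110, 000-00, 0001-0, 001011, 010101, 1-0111, 100-11, 11-111, 11000-, 1111-1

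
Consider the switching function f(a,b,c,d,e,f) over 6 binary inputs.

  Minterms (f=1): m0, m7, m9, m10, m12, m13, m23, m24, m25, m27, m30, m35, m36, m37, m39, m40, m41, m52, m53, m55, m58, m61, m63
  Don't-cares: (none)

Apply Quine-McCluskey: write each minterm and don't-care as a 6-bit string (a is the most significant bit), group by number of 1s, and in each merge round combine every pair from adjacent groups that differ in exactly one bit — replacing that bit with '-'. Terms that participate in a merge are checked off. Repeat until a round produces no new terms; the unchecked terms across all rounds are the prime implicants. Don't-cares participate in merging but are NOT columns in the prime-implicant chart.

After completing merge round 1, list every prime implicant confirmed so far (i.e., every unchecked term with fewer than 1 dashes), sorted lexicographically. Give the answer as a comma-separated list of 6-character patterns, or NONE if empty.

000000, 001010, 011110, 111010

[col 0] 000000, 000111*, 001001*, 001010, 001100*, 001101*, 010111*, 011000*, 011001*, 011011*, 011110, 100011*, 100100*, 100101*, 100111*, 101000*, 101001*, 110100*, 110101*, 110111*, 111010, 111101*, 111111*
[col 1] -00111*, -01001, -10111*, 0-0111*, 0-1001, 001-01, 00110-, 0110-1, 01100-, 1-0100*, 1-0101*, 1-0111*, 100-11, 1001-1*, 10010-*, 10100-, 11-101*, 11-111*, 1101-1*, 11010-*, 1111-1*
[col 2] --0111, 1-01-1, 1-010-, 11-1-1
Prime implicants: --0111, -01001, 0-1001, 000000, 001-01, 001010, 00110-, 0110-1, 01100-, 011110, 1-01-1, 1-010-, 100-11, 10100-, 11-1-1, 111010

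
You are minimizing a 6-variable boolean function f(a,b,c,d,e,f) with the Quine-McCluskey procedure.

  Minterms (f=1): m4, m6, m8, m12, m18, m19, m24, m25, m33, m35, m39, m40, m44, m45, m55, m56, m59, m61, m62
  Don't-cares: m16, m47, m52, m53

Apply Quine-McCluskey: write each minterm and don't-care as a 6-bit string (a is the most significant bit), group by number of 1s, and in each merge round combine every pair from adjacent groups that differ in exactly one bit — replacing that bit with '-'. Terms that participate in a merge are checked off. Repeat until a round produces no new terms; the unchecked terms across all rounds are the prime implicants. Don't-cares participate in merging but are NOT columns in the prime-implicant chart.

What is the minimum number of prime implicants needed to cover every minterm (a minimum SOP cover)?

Round 0: 000100✓ 000110✓ 001000✓ 001100✓ 010000✓ 010010✓ 010011✓ 011000✓ 011001✓ 100001✓ 100011✓ 100111✓ 101000✓ 101100✓ 101101✓ 101111✓ 110100✓ 110101✓ 110111✓ 111000✓ 111011 111101✓ 111110
Round 1: -01000✓ -01100✓ -11000✓ 0-1000✓ 00-100 0001-0 001-00✓ 01-000 0100-0 01001- 01100- 1-0111 1-1000✓ 1-1101 10-111 100-11 1000-1 101-00✓ 1011-1 10110- 11-101 1101-1 11010-
Round 2: --1000 -01-00
PIs = {--1000, -01-00, 00-100, 0001-0, 01-000, 0100-0, 01001-, 01100-, 1-0111, 1-1101, 10-111, 100-11, 1000-1, 1011-1, 10110-, 11-101, 1101-1, 11010-, 111011, 111110}
Coverage chart:
  m4: 00-100,0001-0
  m6: 0001-0 ←essential
  m8: --1000,-01-00
  m12: -01-00,00-100
  m18: 0100-0,01001-
  m19: 01001- ←essential
  m24: --1000,01-000,01100-
  m25: 01100- ←essential
  m33: 1000-1 ←essential
  m35: 100-11,1000-1
  m39: 1-0111,10-111,100-11
  m40: --1000,-01-00
  m44: -01-00,10110-
  m45: 1-1101,1011-1,10110-
  m55: 1-0111,1101-1
  m56: --1000 ←essential
  m59: 111011 ←essential
  m61: 1-1101,11-101
  m62: 111110 ←essential
Essential: --1000, 0001-0, 01001-, 01100-, 1000-1, 111011, 111110
Petrick residual → -01-00, 1-0111, 1-1101
Min cover (10 terms): cd'e'f' + b'ce'f' + a'b'c'df' + a'bc'd'e + a'bcd'e' + ac'def + acde'f + ab'c'd'f + abcd'ef + abcdef'

10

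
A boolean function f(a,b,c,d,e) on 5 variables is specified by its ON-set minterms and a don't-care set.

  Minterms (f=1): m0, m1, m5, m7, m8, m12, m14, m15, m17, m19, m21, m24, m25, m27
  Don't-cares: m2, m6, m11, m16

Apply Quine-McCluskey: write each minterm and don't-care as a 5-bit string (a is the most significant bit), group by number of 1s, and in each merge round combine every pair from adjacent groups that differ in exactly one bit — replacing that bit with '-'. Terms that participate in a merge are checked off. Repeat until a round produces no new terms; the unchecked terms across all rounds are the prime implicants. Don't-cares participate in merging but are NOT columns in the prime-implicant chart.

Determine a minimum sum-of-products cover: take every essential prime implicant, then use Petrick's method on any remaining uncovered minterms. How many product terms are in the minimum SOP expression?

5

size-2^0 implicants → 00000(✓)  00001(✓)  00010(✓)  00101(✓)  00110(✓)  00111(✓)  01000(✓)  01011(✓)  01100(✓)  01110(✓)  01111(✓)  10000(✓)  10001(✓)  10011(✓)  10101(✓)  11000(✓)  11001(✓)  11011(✓)
size-2^1 implicants → -0000(✓)  -0001(✓)  -0101(✓)  -1000(✓)  -1011  0-000(✓)  0-110(✓)  0-111(✓)  00-01(✓)  00-10  000-0  0000-(✓)  001-1  0011-(✓)  01-00  01-11  011-0  0111-(✓)  1-000(✓)  1-001(✓)  1-011(✓)  10-01(✓)  100-1(✓)  1000-(✓)  110-1(✓)  1100-(✓)
size-2^2 implicants → --000  -0-01  -000-  0-11-  1-0-1  1-00-
Unchecked terms (primes): --000, -0-01, -000-, -1011, 0-11-, 00-10, 000-0, 001-1, 01-00, 01-11, 011-0, 1-0-1, 1-00-
Minterm coverage:
  m0 ⊆ --000,-000-,000-0
  m1 ⊆ -0-01,-000-
  m5 ⊆ -0-01,001-1
  m7 ⊆ 0-11-,001-1
  m8 ⊆ --000,01-00
  m12 ⊆ 01-00,011-0
  m14 ⊆ 0-11-,011-0
  m15 ⊆ 0-11-,01-11
  m17 ⊆ -0-01,-000-,1-0-1,1-00-
  m19 ⊆ 1-0-1 [E]
  m21 ⊆ -0-01 [E]
  m24 ⊆ --000,1-00-
  m25 ⊆ 1-0-1,1-00-
  m27 ⊆ -1011,1-0-1
E = {-0-01, 1-0-1}
Petrick residual → --000, 0-11-, 01-00
Cover = c'd'e' + b'd'e + a'cd + a'bd'e' + ac'e  |cover|=5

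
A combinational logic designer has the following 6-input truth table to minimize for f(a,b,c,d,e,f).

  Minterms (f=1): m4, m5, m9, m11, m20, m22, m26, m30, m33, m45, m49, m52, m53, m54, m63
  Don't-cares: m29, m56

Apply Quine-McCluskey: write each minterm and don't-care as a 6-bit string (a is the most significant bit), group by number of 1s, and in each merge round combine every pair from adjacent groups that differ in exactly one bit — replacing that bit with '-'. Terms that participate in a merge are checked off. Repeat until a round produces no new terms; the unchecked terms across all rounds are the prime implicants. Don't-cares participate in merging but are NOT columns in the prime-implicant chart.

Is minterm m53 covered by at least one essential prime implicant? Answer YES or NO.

NO

size-2^0 implicants → 000100(✓)  000101(✓)  001001(✓)  001011(✓)  010100(✓)  010110(✓)  011010(✓)  011101  011110(✓)  100001(✓)  101101  110001(✓)  110100(✓)  110101(✓)  110110(✓)  111000  111111
size-2^1 implicants → -10100(✓)  -10110(✓)  0-0100  00010-  0010-1  01-110  0101-0(✓)  011-10  1-0001  110-01  1101-0(✓)  11010-
size-2^2 implicants → -101-0
Unchecked terms (primes): -101-0, 0-0100, 00010-, 0010-1, 01-110, 011-10, 011101, 1-0001, 101101, 110-01, 11010-, 111000, 111111
Minterm coverage:
  m4 ⊆ 0-0100,00010-
  m5 ⊆ 00010- [E]
  m9 ⊆ 0010-1 [E]
  m11 ⊆ 0010-1 [E]
  m20 ⊆ -101-0,0-0100
  m22 ⊆ -101-0,01-110
  m26 ⊆ 011-10 [E]
  m30 ⊆ 01-110,011-10
  m33 ⊆ 1-0001 [E]
  m45 ⊆ 101101 [E]
  m49 ⊆ 1-0001,110-01
  m52 ⊆ -101-0,11010-
  m53 ⊆ 110-01,11010-
  m54 ⊆ -101-0 [E]
  m63 ⊆ 111111 [E]
E = {-101-0, 00010-, 0010-1, 011-10, 1-0001, 101101, 111111}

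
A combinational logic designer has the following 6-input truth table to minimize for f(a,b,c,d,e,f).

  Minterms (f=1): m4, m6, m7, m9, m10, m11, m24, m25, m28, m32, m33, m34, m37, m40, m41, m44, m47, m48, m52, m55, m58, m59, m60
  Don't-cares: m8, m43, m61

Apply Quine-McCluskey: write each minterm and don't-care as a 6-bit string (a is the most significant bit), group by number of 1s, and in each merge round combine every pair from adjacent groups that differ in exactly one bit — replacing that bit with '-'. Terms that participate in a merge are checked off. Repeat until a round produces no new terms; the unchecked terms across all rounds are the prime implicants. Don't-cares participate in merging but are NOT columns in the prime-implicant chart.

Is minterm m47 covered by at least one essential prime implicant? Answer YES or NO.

[col 0] 000100*, 000110*, 000111*, 001000*, 001001*, 001010*, 001011*, 011000*, 011001*, 011100*, 100000*, 100001*, 100010*, 100101*, 101000*, 101001*, 101011*, 101100*, 101111*, 110000*, 110100*, 110111, 111010*, 111011*, 111100*, 111101*
[col 1] -01000*, -01001*, -01011*, -11100, 0-1000*, 0-1001*, 0001-0, 00011-, 0010-0*, 0010-1*, 00100-*, 00101-*, 011-00, 01100-*, 1-0000, 1-1011, 1-1100, 10-000*, 10-001*, 100-01, 1000-0, 10000-*, 101-00, 101-11, 1010-1*, 10100-*, 11-100, 110-00, 11101-, 11110-
[col 2] -010-1, -0100-, 0-100-, 0010--, 10-00-
Prime implicants: -010-1, -0100-, -11100, 0-100-, 0001-0, 00011-, 0010--, 011-00, 1-0000, 1-1011, 1-1100, 10-00-, 100-01, 1000-0, 101-00, 101-11, 11-100, 110-00, 110111, 11101-, 11110-
PI chart (minterm → PIs covering it):
  4 | 0001-0  (sole → essential)
  6 | 0001-0,00011-
  7 | 00011-  (sole → essential)
  9 | -010-1,-0100-,0-100-,0010--
  10 | 0010--  (sole → essential)
  11 | -010-1,0010--
  24 | 0-100-,011-00
  25 | 0-100-  (sole → essential)
  28 | -11100,011-00
  32 | 1-0000,10-00-,1000-0
  33 | 10-00-,100-01
  34 | 1000-0  (sole → essential)
  37 | 100-01  (sole → essential)
  40 | -0100-,10-00-,101-00
  41 | -010-1,-0100-,10-00-
  44 | 1-1100,101-00
  47 | 101-11  (sole → essential)
  48 | 1-0000,110-00
  52 | 11-100,110-00
  55 | 110111  (sole → essential)
  58 | 11101-  (sole → essential)
  59 | 1-1011,11101-
  60 | -11100,1-1100,11-100,11110-
Essential prime implicants: 0-100-, 0001-0, 00011-, 0010--, 100-01, 1000-0, 101-11, 110111, 11101-

YES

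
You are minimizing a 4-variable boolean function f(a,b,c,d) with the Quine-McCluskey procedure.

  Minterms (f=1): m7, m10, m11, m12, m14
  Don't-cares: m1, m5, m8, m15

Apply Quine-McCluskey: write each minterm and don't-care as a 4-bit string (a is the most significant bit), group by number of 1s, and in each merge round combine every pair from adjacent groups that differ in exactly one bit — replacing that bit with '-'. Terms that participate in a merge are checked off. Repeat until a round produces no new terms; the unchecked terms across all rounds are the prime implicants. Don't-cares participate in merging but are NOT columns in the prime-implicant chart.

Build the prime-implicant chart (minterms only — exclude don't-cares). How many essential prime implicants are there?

size-2^0 implicants → 0001(✓)  0101(✓)  0111(✓)  1000(✓)  1010(✓)  1011(✓)  1100(✓)  1110(✓)  1111(✓)
size-2^1 implicants → -111  0-01  01-1  1-00(✓)  1-10(✓)  1-11(✓)  10-0(✓)  101-(✓)  11-0(✓)  111-(✓)
size-2^2 implicants → 1--0  1-1-
Unchecked terms (primes): -111, 0-01, 01-1, 1--0, 1-1-
Minterm coverage:
  m7 ⊆ -111,01-1
  m10 ⊆ 1--0,1-1-
  m11 ⊆ 1-1- [E]
  m12 ⊆ 1--0 [E]
  m14 ⊆ 1--0,1-1-
E = {1--0, 1-1-}

2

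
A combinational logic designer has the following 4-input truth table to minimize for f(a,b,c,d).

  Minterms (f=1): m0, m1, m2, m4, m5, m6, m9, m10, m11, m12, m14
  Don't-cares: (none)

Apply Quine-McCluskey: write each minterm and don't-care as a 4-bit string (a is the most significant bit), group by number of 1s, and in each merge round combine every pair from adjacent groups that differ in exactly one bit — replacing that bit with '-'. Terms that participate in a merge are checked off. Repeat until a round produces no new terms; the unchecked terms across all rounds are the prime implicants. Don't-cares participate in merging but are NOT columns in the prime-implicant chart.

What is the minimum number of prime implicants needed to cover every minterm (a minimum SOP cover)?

[col 0] 0000*, 0001*, 0010*, 0100*, 0101*, 0110*, 1001*, 1010*, 1011*, 1100*, 1110*
[col 1] -001, -010*, -100*, -110*, 0-00*, 0-01*, 0-10*, 00-0*, 000-*, 01-0*, 010-*, 1-10*, 10-1, 101-, 11-0*
[col 2] --10, -1-0, 0--0, 0-0-
Prime implicants: --10, -001, -1-0, 0--0, 0-0-, 10-1, 101-
PI chart (minterm → PIs covering it):
  0 | 0--0,0-0-
  1 | -001,0-0-
  2 | --10,0--0
  4 | -1-0,0--0,0-0-
  5 | 0-0-  (sole → essential)
  6 | --10,-1-0,0--0
  9 | -001,10-1
  10 | --10,101-
  11 | 10-1,101-
  12 | -1-0  (sole → essential)
  14 | --10,-1-0
Essential prime implicants: -1-0, 0-0-
Petrick residual → --10, 10-1
Minimum SOP uses 4 PIs: cd' + bd' + a'c' + ab'd

4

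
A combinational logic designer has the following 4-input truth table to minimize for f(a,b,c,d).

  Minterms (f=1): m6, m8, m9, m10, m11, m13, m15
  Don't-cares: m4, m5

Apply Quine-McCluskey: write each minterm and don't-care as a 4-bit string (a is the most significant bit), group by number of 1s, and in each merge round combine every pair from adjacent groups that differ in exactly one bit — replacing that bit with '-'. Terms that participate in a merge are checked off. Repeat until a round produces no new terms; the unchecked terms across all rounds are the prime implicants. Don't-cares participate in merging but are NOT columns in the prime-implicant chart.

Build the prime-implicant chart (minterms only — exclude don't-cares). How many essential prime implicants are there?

size-2^0 implicants → 0100(✓)  0101(✓)  0110(✓)  1000(✓)  1001(✓)  1010(✓)  1011(✓)  1101(✓)  1111(✓)
size-2^1 implicants → -101  01-0  010-  1-01(✓)  1-11(✓)  10-0(✓)  10-1(✓)  100-(✓)  101-(✓)  11-1(✓)
size-2^2 implicants → 1--1  10--
Unchecked terms (primes): -101, 01-0, 010-, 1--1, 10--
Minterm coverage:
  m6 ⊆ 01-0 [E]
  m8 ⊆ 10-- [E]
  m9 ⊆ 1--1,10--
  m10 ⊆ 10-- [E]
  m11 ⊆ 1--1,10--
  m13 ⊆ -101,1--1
  m15 ⊆ 1--1 [E]
E = {01-0, 1--1, 10--}

3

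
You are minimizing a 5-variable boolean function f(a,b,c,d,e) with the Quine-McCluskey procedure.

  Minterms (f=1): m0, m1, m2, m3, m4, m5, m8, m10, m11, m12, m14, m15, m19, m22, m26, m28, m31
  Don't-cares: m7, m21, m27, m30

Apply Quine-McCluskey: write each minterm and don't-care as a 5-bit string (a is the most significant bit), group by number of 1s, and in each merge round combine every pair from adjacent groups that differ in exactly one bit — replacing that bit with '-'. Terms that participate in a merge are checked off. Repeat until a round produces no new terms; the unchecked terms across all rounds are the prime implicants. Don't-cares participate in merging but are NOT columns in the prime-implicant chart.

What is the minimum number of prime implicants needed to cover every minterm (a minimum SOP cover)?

Round 0: 00000✓ 00001✓ 00010✓ 00011✓ 00100✓ 00101✓ 00111✓ 01000✓ 01010✓ 01011✓ 01100✓ 01110✓ 01111✓ 10011✓ 10101✓ 10110✓ 11010✓ 11011✓ 11100✓ 11110✓ 11111✓
Round 1: -0011✓ -0101 -1010✓ -1011✓ -1100✓ -1110✓ -1111✓ 0-000✓ 0-010✓ 0-011✓ 0-100✓ 0-111✓ 00-00✓ 00-01✓ 00-11✓ 000-0✓ 000-1✓ 0000-✓ 0001-✓ 001-1✓ 0010-✓ 01-00✓ 01-10✓ 01-11✓ 010-0✓ 0101-✓ 011-0✓ 0111-✓ 1-011✓ 1-110 11-10✓ 11-11✓ 1101-✓ 111-0✓ 1111-✓
Round 2: --011 -1-10✓ -1-11✓ -101-✓ -11-0 -111-✓ 0--00 0--11 0-0-0 0-01- 00--1 00-0- 000-- 01--0 01-1-✓ 11-1-✓
Round 3: -1-1-
PIs = {--011, -0101, -1-1-, -11-0, 0--00, 0--11, 0-0-0, 0-01-, 00--1, 00-0-, 000--, 01--0, 1-110}
Coverage chart:
  m0: 0--00,0-0-0,00-0-,000--
  m1: 00--1,00-0-,000--
  m2: 0-0-0,0-01-,000--
  m3: --011,0--11,0-01-,00--1,000--
  m4: 0--00,00-0-
  m5: -0101,00--1,00-0-
  m8: 0--00,0-0-0,01--0
  m10: -1-1-,0-0-0,0-01-,01--0
  m11: --011,-1-1-,0--11,0-01-
  m12: -11-0,0--00,01--0
  m14: -1-1-,-11-0,01--0
  m15: -1-1-,0--11
  m19: --011 ←essential
  m22: 1-110 ←essential
  m26: -1-1- ←essential
  m28: -11-0 ←essential
  m31: -1-1- ←essential
Essential: --011, -1-1-, -11-0, 1-110
Petrick residual → 0-0-0, 00-0-
Min cover (6 terms): c'de + bd + bce' + a'c'e' + a'b'd' + acde'

6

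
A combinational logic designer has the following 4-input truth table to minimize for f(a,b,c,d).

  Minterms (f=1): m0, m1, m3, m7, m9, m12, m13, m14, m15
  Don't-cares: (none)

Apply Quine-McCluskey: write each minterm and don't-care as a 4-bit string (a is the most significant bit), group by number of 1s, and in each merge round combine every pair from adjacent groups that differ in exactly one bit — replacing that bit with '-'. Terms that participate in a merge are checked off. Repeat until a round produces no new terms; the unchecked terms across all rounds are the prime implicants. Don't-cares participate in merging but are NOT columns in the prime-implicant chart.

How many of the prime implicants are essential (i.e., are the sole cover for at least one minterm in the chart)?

2

[col 0] 0000*, 0001*, 0011*, 0111*, 1001*, 1100*, 1101*, 1110*, 1111*
[col 1] -001, -111, 0-11, 00-1, 000-, 1-01, 11-0*, 11-1*, 110-*, 111-*
[col 2] 11--
Prime implicants: -001, -111, 0-11, 00-1, 000-, 1-01, 11--
PI chart (minterm → PIs covering it):
  0 | 000-  (sole → essential)
  1 | -001,00-1,000-
  3 | 0-11,00-1
  7 | -111,0-11
  9 | -001,1-01
  12 | 11--  (sole → essential)
  13 | 1-01,11--
  14 | 11--  (sole → essential)
  15 | -111,11--
Essential prime implicants: 000-, 11--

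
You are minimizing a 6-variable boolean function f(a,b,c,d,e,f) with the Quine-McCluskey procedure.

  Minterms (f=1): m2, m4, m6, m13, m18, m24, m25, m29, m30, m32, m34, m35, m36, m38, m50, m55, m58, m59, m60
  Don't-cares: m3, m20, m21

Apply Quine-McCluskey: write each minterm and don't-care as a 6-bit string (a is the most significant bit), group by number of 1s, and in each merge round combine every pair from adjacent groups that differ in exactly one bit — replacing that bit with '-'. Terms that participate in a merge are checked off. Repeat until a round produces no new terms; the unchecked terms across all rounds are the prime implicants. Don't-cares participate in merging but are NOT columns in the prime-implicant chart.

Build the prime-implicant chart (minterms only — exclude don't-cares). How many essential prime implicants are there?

size-2^0 implicants → 000010(✓)  000011(✓)  000100(✓)  000110(✓)  001101(✓)  010010(✓)  010100(✓)  010101(✓)  011000(✓)  011001(✓)  011101(✓)  011110  100000(✓)  100010(✓)  100011(✓)  100100(✓)  100110(✓)  110010(✓)  110111  111010(✓)  111011(✓)  111100
size-2^1 implicants → -00010(✓)  -00011(✓)  -00100(✓)  -00110(✓)  -10010(✓)  0-0010(✓)  0-0100  0-1101  000-10(✓)  00001-(✓)  0001-0(✓)  01-101  01010-  011-01  01100-  1-0010(✓)  100-00(✓)  100-10(✓)  1000-0(✓)  10001-(✓)  1001-0(✓)  11-010  11101-
size-2^2 implicants → --0010  -00-10  -0001-  -001-0  100--0
Unchecked terms (primes): --0010, -00-10, -0001-, -001-0, 0-0100, 0-1101, 01-101, 01010-, 011-01, 01100-, 011110, 100--0, 11-010, 110111, 11101-, 111100
Minterm coverage:
  m2 ⊆ --0010,-00-10,-0001-
  m4 ⊆ -001-0,0-0100
  m6 ⊆ -00-10,-001-0
  m13 ⊆ 0-1101 [E]
  m18 ⊆ --0010 [E]
  m24 ⊆ 01100- [E]
  m25 ⊆ 011-01,01100-
  m29 ⊆ 0-1101,01-101,011-01
  m30 ⊆ 011110 [E]
  m32 ⊆ 100--0 [E]
  m34 ⊆ --0010,-00-10,-0001-,100--0
  m35 ⊆ -0001- [E]
  m36 ⊆ -001-0,100--0
  m38 ⊆ -00-10,-001-0,100--0
  m50 ⊆ --0010,11-010
  m55 ⊆ 110111 [E]
  m58 ⊆ 11-010,11101-
  m59 ⊆ 11101- [E]
  m60 ⊆ 111100 [E]
E = {--0010, -0001-, 0-1101, 01100-, 011110, 100--0, 110111, 11101-, 111100}

9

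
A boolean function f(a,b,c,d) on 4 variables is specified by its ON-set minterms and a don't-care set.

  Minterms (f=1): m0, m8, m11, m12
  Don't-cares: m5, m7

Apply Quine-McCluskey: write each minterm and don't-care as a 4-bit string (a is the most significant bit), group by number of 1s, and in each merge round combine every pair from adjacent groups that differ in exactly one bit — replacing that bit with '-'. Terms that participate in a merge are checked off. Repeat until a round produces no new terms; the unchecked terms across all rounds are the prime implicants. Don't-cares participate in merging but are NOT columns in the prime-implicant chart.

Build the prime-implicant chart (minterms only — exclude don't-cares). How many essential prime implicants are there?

3

[col 0] 0000*, 0101*, 0111*, 1000*, 1011, 1100*
[col 1] -000, 01-1, 1-00
Prime implicants: -000, 01-1, 1-00, 1011
PI chart (minterm → PIs covering it):
  0 | -000  (sole → essential)
  8 | -000,1-00
  11 | 1011  (sole → essential)
  12 | 1-00  (sole → essential)
Essential prime implicants: -000, 1-00, 1011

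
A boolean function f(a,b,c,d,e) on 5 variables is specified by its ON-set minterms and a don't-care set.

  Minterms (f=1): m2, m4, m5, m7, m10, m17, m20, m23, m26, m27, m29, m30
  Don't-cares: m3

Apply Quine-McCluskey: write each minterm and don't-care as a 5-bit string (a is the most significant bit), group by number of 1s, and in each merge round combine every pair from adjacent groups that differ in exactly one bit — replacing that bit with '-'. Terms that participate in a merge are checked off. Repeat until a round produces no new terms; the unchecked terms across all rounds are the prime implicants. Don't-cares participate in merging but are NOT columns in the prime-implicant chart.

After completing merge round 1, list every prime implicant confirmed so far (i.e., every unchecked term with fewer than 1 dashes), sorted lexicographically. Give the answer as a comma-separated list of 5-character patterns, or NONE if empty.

size-2^0 implicants → 00010(✓)  00011(✓)  00100(✓)  00101(✓)  00111(✓)  01010(✓)  10001  10100(✓)  10111(✓)  11010(✓)  11011(✓)  11101  11110(✓)
size-2^1 implicants → -0100  -0111  -1010  0-010  00-11  0001-  001-1  0010-  11-10  1101-
Unchecked terms (primes): -0100, -0111, -1010, 0-010, 00-11, 0001-, 001-1, 0010-, 10001, 11-10, 1101-, 11101

10001, 11101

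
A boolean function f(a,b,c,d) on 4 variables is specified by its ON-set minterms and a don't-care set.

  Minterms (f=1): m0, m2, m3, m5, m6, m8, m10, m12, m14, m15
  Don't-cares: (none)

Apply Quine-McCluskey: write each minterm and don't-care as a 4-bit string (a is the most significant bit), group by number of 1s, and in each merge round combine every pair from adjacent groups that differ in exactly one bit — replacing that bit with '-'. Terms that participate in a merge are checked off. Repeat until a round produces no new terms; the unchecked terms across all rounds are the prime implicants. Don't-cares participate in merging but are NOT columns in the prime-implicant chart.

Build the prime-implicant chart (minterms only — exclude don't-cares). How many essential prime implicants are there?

6

size-2^0 implicants → 0000(✓)  0010(✓)  0011(✓)  0101  0110(✓)  1000(✓)  1010(✓)  1100(✓)  1110(✓)  1111(✓)
size-2^1 implicants → -000(✓)  -010(✓)  -110(✓)  0-10(✓)  00-0(✓)  001-  1-00(✓)  1-10(✓)  10-0(✓)  11-0(✓)  111-
size-2^2 implicants → --10  -0-0  1--0
Unchecked terms (primes): --10, -0-0, 001-, 0101, 1--0, 111-
Minterm coverage:
  m0 ⊆ -0-0 [E]
  m2 ⊆ --10,-0-0,001-
  m3 ⊆ 001- [E]
  m5 ⊆ 0101 [E]
  m6 ⊆ --10 [E]
  m8 ⊆ -0-0,1--0
  m10 ⊆ --10,-0-0,1--0
  m12 ⊆ 1--0 [E]
  m14 ⊆ --10,1--0,111-
  m15 ⊆ 111- [E]
E = {--10, -0-0, 001-, 0101, 1--0, 111-}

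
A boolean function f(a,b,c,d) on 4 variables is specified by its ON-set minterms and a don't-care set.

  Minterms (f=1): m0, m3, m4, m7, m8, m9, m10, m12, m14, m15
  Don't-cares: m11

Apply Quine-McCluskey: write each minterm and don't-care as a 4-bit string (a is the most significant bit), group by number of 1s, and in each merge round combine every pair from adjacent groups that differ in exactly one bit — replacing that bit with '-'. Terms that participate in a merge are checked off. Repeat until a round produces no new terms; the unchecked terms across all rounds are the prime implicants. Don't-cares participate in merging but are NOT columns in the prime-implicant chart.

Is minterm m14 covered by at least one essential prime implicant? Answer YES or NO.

NO

[col 0] 0000*, 0011*, 0100*, 0111*, 1000*, 1001*, 1010*, 1011*, 1100*, 1110*, 1111*
[col 1] -000*, -011*, -100*, -111*, 0-00*, 0-11*, 1-00*, 1-10*, 1-11*, 10-0*, 10-1*, 100-*, 101-*, 11-0*, 111-*
[col 2] --00, --11, 1--0, 1-1-, 10--
Prime implicants: --00, --11, 1--0, 1-1-, 10--
PI chart (minterm → PIs covering it):
  0 | --00  (sole → essential)
  3 | --11  (sole → essential)
  4 | --00  (sole → essential)
  7 | --11  (sole → essential)
  8 | --00,1--0,10--
  9 | 10--  (sole → essential)
  10 | 1--0,1-1-,10--
  12 | --00,1--0
  14 | 1--0,1-1-
  15 | --11,1-1-
Essential prime implicants: --00, --11, 10--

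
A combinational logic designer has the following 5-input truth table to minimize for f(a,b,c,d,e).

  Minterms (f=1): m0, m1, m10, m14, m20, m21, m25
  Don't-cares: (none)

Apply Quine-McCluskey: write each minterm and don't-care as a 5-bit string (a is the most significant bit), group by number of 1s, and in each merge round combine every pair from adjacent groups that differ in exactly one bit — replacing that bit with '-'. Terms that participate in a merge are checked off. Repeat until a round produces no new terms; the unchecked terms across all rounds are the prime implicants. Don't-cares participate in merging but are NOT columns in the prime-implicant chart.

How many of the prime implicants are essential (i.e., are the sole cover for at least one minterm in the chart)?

4

size-2^0 implicants → 00000(✓)  00001(✓)  01010(✓)  01110(✓)  10100(✓)  10101(✓)  11001
size-2^1 implicants → 0000-  01-10  1010-
Unchecked terms (primes): 0000-, 01-10, 1010-, 11001
Minterm coverage:
  m0 ⊆ 0000- [E]
  m1 ⊆ 0000- [E]
  m10 ⊆ 01-10 [E]
  m14 ⊆ 01-10 [E]
  m20 ⊆ 1010- [E]
  m21 ⊆ 1010- [E]
  m25 ⊆ 11001 [E]
E = {0000-, 01-10, 1010-, 11001}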